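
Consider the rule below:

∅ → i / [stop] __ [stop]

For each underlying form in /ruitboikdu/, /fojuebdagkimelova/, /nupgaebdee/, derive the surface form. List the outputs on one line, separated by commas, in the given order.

/ruitboikdu/: /t/ and /b/ form a stop–stop cluster, so [i] is inserted between them. /k/ and /d/ form a stop–stop cluster, so [i] is inserted between them. → [ruitiboikidu].
/fojuebdagkimelova/: /b/ and /d/ form a stop–stop cluster, so [i] is inserted between them. /g/ and /k/ form a stop–stop cluster, so [i] is inserted between them. → [fojuebidagikimelova].
/nupgaebdee/: /p/ and /g/ form a stop–stop cluster, so [i] is inserted between them. /b/ and /d/ form a stop–stop cluster, so [i] is inserted between them. → [nupigaebidee].

ruitiboikidu, fojuebidagikimelova, nupigaebidee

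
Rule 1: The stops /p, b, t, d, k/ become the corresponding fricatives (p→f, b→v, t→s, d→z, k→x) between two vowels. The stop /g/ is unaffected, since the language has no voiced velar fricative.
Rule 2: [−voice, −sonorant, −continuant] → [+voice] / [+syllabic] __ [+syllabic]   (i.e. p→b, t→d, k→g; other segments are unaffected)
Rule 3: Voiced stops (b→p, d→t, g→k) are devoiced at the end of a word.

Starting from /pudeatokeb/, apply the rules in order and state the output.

Rule 1 (intervocalic spirantization): /d/ is a stop between vowels /u/ and /e/, so it spirantizes to the fricative [z]. /t/ is a stop between vowels /a/ and /o/, so it spirantizes to the fricative [s]. /k/ is a stop between vowels /o/ and /e/, so it spirantizes to the fricative [x]. /pudeatokeb/ → puzeasoxeb.
Rule 2 (intervocalic voicing): no segment meets the environment; /puzeasoxeb/ is unchanged.
Rule 3 (final devoicing): /b/ is a voiced stop in word-final position, so it devoices to [p]. /puzeasoxeb/ → puzeasoxep.

puzeasoxep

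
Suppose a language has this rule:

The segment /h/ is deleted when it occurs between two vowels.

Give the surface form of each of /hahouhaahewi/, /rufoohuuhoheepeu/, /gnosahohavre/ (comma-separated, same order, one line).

/hahouhaahewi/: /h/ occurs between vowels /a/ and /o/, so it deletes. /h/ occurs between vowels /u/ and /a/, so it deletes. /h/ occurs between vowels /a/ and /e/, so it deletes. → [haouaaewi].
/rufoohuuhoheepeu/: /h/ occurs between vowels /o/ and /u/, so it deletes. /h/ occurs between vowels /u/ and /o/, so it deletes. /h/ occurs between vowels /o/ and /e/, so it deletes. → [rufoouuoeepeu].
/gnosahohavre/: /h/ occurs between vowels /a/ and /o/, so it deletes. /h/ occurs between vowels /o/ and /a/, so it deletes. → [gnosaoavre].

haouaaewi, rufoouuoeepeu, gnosaoavre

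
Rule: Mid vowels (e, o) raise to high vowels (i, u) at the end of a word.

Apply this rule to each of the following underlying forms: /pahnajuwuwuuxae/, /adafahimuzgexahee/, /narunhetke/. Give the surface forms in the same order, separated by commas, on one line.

/pahnajuwuwuuxae/: /e/ is a mid vowel in word-final position, so it raises to [i]. → [pahnajuwuwuuxai].
/adafahimuzgexahee/: /e/ is a mid vowel in word-final position, so it raises to [i]. → [adafahimuzgexahei].
/narunhetke/: /e/ is a mid vowel in word-final position, so it raises to [i]. → [narunhetki].

pahnajuwuwuuxai, adafahimuzgexahei, narunhetki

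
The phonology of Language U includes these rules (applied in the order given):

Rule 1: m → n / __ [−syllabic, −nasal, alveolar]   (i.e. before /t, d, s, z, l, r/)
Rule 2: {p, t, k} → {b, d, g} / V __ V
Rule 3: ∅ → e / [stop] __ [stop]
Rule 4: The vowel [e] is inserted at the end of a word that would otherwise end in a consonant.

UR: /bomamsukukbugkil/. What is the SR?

Rule 1 (nasal place assimilation): /m/ precedes the alveolar consonant /s/, so it assimilates in place to [n]. /bomamsukukbugkil/ → bomansukukbugkil.
Rule 2 (intervocalic voicing): /k/ is a voiceless stop between vowels /u/ and /u/, so it voices to [g]. /bomansukukbugkil/ → bomansugukbugkil.
Rule 3 (stop-cluster e-epenthesis): /k/ and /b/ form a stop–stop cluster, so [e] is inserted between them. /g/ and /k/ form a stop–stop cluster, so [e] is inserted between them. /bomansugukbugkil/ → bomansugukebugekil.
Rule 4 (final e-epenthesis): the form ends in the consonant /l/, so [e] is inserted word-finally. /bomansugukebugekil/ → bomansugukebugekile.

bomansugukebugekile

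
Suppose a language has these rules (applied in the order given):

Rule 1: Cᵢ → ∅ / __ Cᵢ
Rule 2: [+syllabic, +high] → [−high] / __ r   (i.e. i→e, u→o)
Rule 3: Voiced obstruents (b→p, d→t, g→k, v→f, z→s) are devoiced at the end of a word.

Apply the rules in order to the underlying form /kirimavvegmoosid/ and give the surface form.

kerimavegmoosit

Rule 1 (degemination): /vv/ is a geminate; the first /v/ deletes. /kirimavvegmoosid/ → kirimavegmoosid.
Rule 2 (pre-rhotic lowering): /i/ is a high vowel immediately before /r/, so it lowers to [e]. /kirimavegmoosid/ → kerimavegmoosid.
Rule 3 (final devoicing): /d/ is a voiced obstruent in word-final position, so it devoices to [t]. /kerimavegmoosid/ → kerimavegmoosit.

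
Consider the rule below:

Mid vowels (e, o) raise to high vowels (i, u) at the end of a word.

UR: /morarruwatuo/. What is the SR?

Scanning /morarruwatuo/: /o/ at position 2 is not in the conditioning environment; /o/ is a mid vowel in word-final position, so it raises to [u].
Result: [morarruwatuu].

morarruwatuu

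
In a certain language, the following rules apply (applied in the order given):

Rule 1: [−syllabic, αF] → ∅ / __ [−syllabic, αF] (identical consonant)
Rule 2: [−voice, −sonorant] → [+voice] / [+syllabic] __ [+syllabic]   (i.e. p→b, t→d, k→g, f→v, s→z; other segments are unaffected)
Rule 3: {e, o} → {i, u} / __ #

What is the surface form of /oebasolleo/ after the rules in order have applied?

oebazoleu

Rule 1 (degemination): /ll/ is a geminate; the first /l/ deletes. /oebasolleo/ → oebasoleo.
Rule 2 (intervocalic voicing): /s/ is a voiceless obstruent between vowels /a/ and /o/, so it voices to [z]. /oebasoleo/ → oebazoleo.
Rule 3 (final vowel raising): /o/ is a mid vowel in word-final position, so it raises to [u]. /oebazoleo/ → oebazoleu.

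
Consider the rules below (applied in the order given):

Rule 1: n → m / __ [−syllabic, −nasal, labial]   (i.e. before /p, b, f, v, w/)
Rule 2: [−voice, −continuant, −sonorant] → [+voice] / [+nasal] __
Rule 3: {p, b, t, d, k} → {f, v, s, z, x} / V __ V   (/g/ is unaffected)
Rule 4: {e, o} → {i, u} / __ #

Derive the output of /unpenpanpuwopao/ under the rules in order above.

Rule 1 (nasal place assimilation): /n/ precedes the labial consonant /p/, so it assimilates in place to [m]. /n/ precedes the labial consonant /p/, so it assimilates in place to [m]. /n/ precedes the labial consonant /p/, so it assimilates in place to [m]. /unpenpanpuwopao/ → umpempampuwopao.
Rule 2 (post-nasal voicing): /p/ is a voiceless stop immediately after the nasal /m/, so it voices to [b]. /p/ is a voiceless stop immediately after the nasal /m/, so it voices to [b]. /p/ is a voiceless stop immediately after the nasal /m/, so it voices to [b]. /umpempampuwopao/ → umbembambuwopao.
Rule 3 (intervocalic spirantization): /p/ is a stop between vowels /o/ and /a/, so it spirantizes to the fricative [f]. /umbembambuwopao/ → umbembambuwofao.
Rule 4 (final vowel raising): /o/ is a mid vowel in word-final position, so it raises to [u]. /umbembambuwofao/ → umbembambuwofau.

umbembambuwofau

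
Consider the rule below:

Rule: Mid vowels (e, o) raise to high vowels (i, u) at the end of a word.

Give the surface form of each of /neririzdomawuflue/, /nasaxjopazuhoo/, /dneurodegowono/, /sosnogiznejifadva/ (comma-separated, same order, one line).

neririzdomawuflui, nasaxjopazuhou, dneurodegowonu, sosnogiznejifadva

/neririzdomawuflue/: /e/ is a mid vowel in word-final position, so it raises to [i]. → [neririzdomawuflui].
/nasaxjopazuhoo/: /o/ is a mid vowel in word-final position, so it raises to [u]. → [nasaxjopazuhou].
/dneurodegowono/: /o/ is a mid vowel in word-final position, so it raises to [u]. → [dneurodegowonu].
/sosnogiznejifadva/: the rule's environment is not met; surfaces unchanged as [sosnogiznejifadva].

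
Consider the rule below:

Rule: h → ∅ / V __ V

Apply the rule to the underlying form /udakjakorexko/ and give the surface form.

udakjakorexko

No segment of /udakjakorexko/ meets the structural description of the rule, so the form surfaces unchanged.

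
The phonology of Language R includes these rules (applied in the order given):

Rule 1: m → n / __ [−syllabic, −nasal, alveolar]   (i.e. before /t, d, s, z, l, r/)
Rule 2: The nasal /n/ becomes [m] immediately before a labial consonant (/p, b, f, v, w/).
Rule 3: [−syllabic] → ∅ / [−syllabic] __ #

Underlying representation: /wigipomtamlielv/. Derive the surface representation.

Rule 1 (nasal place assimilation): /m/ precedes the alveolar consonant /t/, so it assimilates in place to [n]. /m/ precedes the alveolar consonant /l/, so it assimilates in place to [n]. /wigipomtamlielv/ → wigipontanlielv.
Rule 2 (nasal place assimilation): no segment meets the environment; /wigipontanlielv/ is unchanged.
Rule 3 (final cluster simplification): /v/ is the second consonant of a word-final cluster /lv/, so it deletes. /wigipontanlielv/ → wigipontanliel.

wigipontanliel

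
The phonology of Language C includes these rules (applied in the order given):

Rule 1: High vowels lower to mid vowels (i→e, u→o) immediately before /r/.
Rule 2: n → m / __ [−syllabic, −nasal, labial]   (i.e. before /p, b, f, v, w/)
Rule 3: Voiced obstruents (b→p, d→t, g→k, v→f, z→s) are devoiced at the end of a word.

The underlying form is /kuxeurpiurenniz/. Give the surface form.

Rule 1 (pre-rhotic lowering): /u/ is a high vowel immediately before /r/, so it lowers to [o]. /u/ is a high vowel immediately before /r/, so it lowers to [o]. /kuxeurpiurenniz/ → kuxeorpiorenniz.
Rule 2 (nasal place assimilation): no segment meets the environment; /kuxeorpiorenniz/ is unchanged.
Rule 3 (final devoicing): /z/ is a voiced obstruent in word-final position, so it devoices to [s]. /kuxeorpiorenniz/ → kuxeorpiorennis.

kuxeorpiorennis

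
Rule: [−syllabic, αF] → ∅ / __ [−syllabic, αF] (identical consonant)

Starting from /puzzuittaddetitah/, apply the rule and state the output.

/zz/ is a geminate; the first /z/ deletes.
/tt/ is a geminate; the first /t/ deletes.
/dd/ is a geminate; the first /d/ deletes.
The other instances of /p/, /z/, /t/, /d/, /h/ do not occur in the required environment and remain unchanged.
Surface form: [puzuitadetitah].

puzuitadetitah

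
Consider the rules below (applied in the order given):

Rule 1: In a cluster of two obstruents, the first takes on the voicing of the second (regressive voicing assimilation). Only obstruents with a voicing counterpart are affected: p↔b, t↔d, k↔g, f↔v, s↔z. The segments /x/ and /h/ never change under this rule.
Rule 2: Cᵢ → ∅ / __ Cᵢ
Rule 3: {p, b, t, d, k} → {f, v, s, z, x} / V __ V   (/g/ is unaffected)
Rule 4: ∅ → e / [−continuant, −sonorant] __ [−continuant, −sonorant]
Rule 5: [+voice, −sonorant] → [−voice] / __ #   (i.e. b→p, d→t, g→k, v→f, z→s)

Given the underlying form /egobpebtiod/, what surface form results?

Rule 1 (regressive voicing assimilation): /b/ precedes the voiceless obstruent /p/, so it devoices to [p] by assimilation. /b/ precedes the voiceless obstruent /t/, so it devoices to [p] by assimilation. /egobpebtiod/ → egoppeptiod.
Rule 2 (degemination): /pp/ is a geminate; the first /p/ deletes. /egoppeptiod/ → egopeptiod.
Rule 3 (intervocalic spirantization): /p/ is a stop between vowels /o/ and /e/, so it spirantizes to the fricative [f]. /egopeptiod/ → egofeptiod.
Rule 4 (stop-cluster e-epenthesis): /p/ and /t/ form a stop–stop cluster, so [e] is inserted between them. /egofeptiod/ → egofepetiod.
Rule 5 (final devoicing): /d/ is a voiced obstruent in word-final position, so it devoices to [t]. /egofepetiod/ → egofepetiot.

egofepetiot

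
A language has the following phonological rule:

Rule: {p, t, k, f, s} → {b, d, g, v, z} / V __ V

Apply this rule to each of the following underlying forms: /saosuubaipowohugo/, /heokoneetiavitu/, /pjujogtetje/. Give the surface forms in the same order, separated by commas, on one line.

/saosuubaipowohugo/: /s/ is a voiceless obstruent between vowels /o/ and /u/, so it voices to [z]. /p/ is a voiceless obstruent between vowels /i/ and /o/, so it voices to [b]. → [saozuubaibowohugo].
/heokoneetiavitu/: /k/ is a voiceless obstruent between vowels /o/ and /o/, so it voices to [g]. /t/ is a voiceless obstruent between vowels /e/ and /i/, so it voices to [d]. /t/ is a voiceless obstruent between vowels /i/ and /u/, so it voices to [d]. → [heogoneediavidu].
/pjujogtetje/: the rule's environment is not met; surfaces unchanged as [pjujogtetje].

saozuubaibowohugo, heogoneediavidu, pjujogtetje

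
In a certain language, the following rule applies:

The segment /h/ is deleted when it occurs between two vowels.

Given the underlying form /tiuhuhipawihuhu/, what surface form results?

/h/ occurs between vowels /u/ and /u/, so it deletes.
/h/ occurs between vowels /u/ and /i/, so it deletes.
/h/ occurs between vowels /i/ and /u/, so it deletes.
/h/ occurs between vowels /u/ and /u/, so it deletes.
Surface form: [tiuuipawiuu].

tiuuipawiuu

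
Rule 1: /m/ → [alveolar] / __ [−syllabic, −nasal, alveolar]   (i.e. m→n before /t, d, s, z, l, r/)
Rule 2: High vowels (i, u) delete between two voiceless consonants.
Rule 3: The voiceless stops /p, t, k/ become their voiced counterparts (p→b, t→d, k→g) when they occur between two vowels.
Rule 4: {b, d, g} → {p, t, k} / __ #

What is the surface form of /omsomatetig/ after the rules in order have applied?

onsomadedik

Rule 1 (nasal place assimilation): /m/ precedes the alveolar consonant /s/, so it assimilates in place to [n]. /omsomatetig/ → onsomatetig.
Rule 2 (high vowel syncope): no segment meets the environment; /onsomatetig/ is unchanged.
Rule 3 (intervocalic voicing): /t/ is a voiceless stop between vowels /a/ and /e/, so it voices to [d]. /t/ is a voiceless stop between vowels /e/ and /i/, so it voices to [d]. /onsomatetig/ → onsomadedig.
Rule 4 (final devoicing): /g/ is a voiced stop in word-final position, so it devoices to [k]. /onsomadedig/ → onsomadedik.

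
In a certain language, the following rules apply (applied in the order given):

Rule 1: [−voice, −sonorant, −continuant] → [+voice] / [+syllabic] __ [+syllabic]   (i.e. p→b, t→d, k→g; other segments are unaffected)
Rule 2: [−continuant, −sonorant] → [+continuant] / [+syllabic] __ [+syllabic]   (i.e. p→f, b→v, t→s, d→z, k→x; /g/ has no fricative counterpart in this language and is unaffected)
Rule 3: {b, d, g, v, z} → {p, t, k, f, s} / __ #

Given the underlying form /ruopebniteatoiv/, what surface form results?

Rule 1 (intervocalic voicing): /p/ is a voiceless stop between vowels /o/ and /e/, so it voices to [b]. /t/ is a voiceless stop between vowels /i/ and /e/, so it voices to [d]. /t/ is a voiceless stop between vowels /a/ and /o/, so it voices to [d]. /ruopebniteatoiv/ → ruobebnideadoiv.
Rule 2 (intervocalic spirantization): /b/ is a stop between vowels /o/ and /e/, so it spirantizes to the fricative [v]. /d/ is a stop between vowels /i/ and /e/, so it spirantizes to the fricative [z]. /d/ is a stop between vowels /a/ and /o/, so it spirantizes to the fricative [z]. /ruobebnideadoiv/ → ruovebnizeazoiv.
Rule 3 (final devoicing): /v/ is a voiced obstruent in word-final position, so it devoices to [f]. /ruovebnizeazoiv/ → ruovebnizeazoif.

ruovebnizeazoif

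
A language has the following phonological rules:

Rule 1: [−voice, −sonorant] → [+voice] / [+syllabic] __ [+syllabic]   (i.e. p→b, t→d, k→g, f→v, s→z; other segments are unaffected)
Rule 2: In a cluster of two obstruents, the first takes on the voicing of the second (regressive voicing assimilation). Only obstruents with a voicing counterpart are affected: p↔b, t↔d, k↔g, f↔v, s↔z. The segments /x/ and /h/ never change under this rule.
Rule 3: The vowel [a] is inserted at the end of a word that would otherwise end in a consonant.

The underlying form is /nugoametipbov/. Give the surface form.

nugoamedibbova

Rule 1 (intervocalic voicing): /t/ is a voiceless obstruent between vowels /e/ and /i/, so it voices to [d]. /nugoametipbov/ → nugoamedipbov.
Rule 2 (regressive voicing assimilation): /p/ precedes the voiced obstruent /b/, so it voices to [b] by assimilation. /nugoamedipbov/ → nugoamedibbov.
Rule 3 (final a-epenthesis): the form ends in the consonant /v/, so [a] is inserted word-finally. /nugoamedibbov/ → nugoamedibbova.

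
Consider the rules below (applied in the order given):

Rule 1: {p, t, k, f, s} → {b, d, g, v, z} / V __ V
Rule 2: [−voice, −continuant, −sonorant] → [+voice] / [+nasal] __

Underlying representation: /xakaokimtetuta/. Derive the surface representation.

Rule 1 (intervocalic voicing): /k/ is a voiceless obstruent between vowels /a/ and /a/, so it voices to [g]. /k/ is a voiceless obstruent between vowels /o/ and /i/, so it voices to [g]. /t/ is a voiceless obstruent between vowels /e/ and /u/, so it voices to [d]. /t/ is a voiceless obstruent between vowels /u/ and /a/, so it voices to [d]. /xakaokimtetuta/ → xagaogimteduda.
Rule 2 (post-nasal voicing): /t/ is a voiceless stop immediately after the nasal /m/, so it voices to [d]. /xagaogimteduda/ → xagaogimdeduda.

xagaogimdeduda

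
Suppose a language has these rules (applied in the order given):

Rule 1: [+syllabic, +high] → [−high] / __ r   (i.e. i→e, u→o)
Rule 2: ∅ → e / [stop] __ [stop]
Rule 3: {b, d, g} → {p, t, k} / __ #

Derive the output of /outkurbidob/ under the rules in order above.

outekorbidop

Rule 1 (pre-rhotic lowering): /u/ is a high vowel immediately before /r/, so it lowers to [o]. /outkurbidob/ → outkorbidob.
Rule 2 (stop-cluster e-epenthesis): /t/ and /k/ form a stop–stop cluster, so [e] is inserted between them. /outkorbidob/ → outekorbidob.
Rule 3 (final devoicing): /b/ is a voiced stop in word-final position, so it devoices to [p]. /outekorbidob/ → outekorbidop.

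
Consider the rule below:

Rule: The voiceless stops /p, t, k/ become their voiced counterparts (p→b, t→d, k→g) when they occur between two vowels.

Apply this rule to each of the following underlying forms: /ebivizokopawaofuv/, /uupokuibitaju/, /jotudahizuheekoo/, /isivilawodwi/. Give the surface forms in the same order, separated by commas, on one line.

ebivizogobawaofuv, uuboguibidaju, jodudahizuheegoo, isivilawodwi

/ebivizokopawaofuv/: /k/ is a voiceless stop between vowels /o/ and /o/, so it voices to [g]. /p/ is a voiceless stop between vowels /o/ and /a/, so it voices to [b]. → [ebivizogobawaofuv].
/uupokuibitaju/: /p/ is a voiceless stop between vowels /u/ and /o/, so it voices to [b]. /k/ is a voiceless stop between vowels /o/ and /u/, so it voices to [g]. /t/ is a voiceless stop between vowels /i/ and /a/, so it voices to [d]. → [uuboguibidaju].
/jotudahizuheekoo/: /t/ is a voiceless stop between vowels /o/ and /u/, so it voices to [d]. /k/ is a voiceless stop between vowels /e/ and /o/, so it voices to [g]. → [jodudahizuheegoo].
/isivilawodwi/: the rule's environment is not met; surfaces unchanged as [isivilawodwi].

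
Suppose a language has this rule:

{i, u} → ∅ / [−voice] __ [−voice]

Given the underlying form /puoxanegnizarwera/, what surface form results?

puoxanegnizarwera

No segment of /puoxanegnizarwera/ meets the structural description of the rule, so the form surfaces unchanged.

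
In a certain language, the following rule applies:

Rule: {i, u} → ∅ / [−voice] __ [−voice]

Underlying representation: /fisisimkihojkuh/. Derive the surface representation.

/i/ is a high vowel flanked by voiceless consonants /f/ and /s/, so it deletes.
/i/ is a high vowel flanked by voiceless consonants /s/ and /s/, so it deletes.
/i/ is a high vowel flanked by voiceless consonants /k/ and /h/, so it deletes.
/u/ is a high vowel flanked by voiceless consonants /k/ and /h/, so it deletes.
Surface form: [fssimkhojkh].

fssimkhojkh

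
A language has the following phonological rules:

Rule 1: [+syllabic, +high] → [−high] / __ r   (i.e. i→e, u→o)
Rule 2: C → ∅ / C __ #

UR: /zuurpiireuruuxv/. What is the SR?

zuorpiereoruux

Rule 1 (pre-rhotic lowering): /u/ is a high vowel immediately before /r/, so it lowers to [o]. /i/ is a high vowel immediately before /r/, so it lowers to [e]. /u/ is a high vowel immediately before /r/, so it lowers to [o]. /zuurpiireuruuxv/ → zuorpiereoruuxv.
Rule 2 (final cluster simplification): /v/ is the second consonant of a word-final cluster /xv/, so it deletes. /zuorpiereoruuxv/ → zuorpiereoruux.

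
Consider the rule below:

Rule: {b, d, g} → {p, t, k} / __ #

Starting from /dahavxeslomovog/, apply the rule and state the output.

dahavxeslomovok

Scanning /dahavxeslomovog/: /d/ at position 1 is not in the conditioning environment; /g/ is a voiced stop in word-final position, so it devoices to [k].
Result: [dahavxeslomovok].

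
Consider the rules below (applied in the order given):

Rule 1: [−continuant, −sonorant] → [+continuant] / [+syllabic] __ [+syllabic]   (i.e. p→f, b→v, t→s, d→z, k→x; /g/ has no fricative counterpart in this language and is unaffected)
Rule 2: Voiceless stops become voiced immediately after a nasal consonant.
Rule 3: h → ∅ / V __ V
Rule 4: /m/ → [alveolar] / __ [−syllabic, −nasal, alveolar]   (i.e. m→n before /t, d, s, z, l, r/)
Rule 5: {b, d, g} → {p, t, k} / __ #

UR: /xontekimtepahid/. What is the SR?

Rule 1 (intervocalic spirantization): /k/ is a stop between vowels /e/ and /i/, so it spirantizes to the fricative [x]. /p/ is a stop between vowels /e/ and /a/, so it spirantizes to the fricative [f]. /xontekimtepahid/ → xonteximtefahid.
Rule 2 (post-nasal voicing): /t/ is a voiceless stop immediately after the nasal /n/, so it voices to [d]. /t/ is a voiceless stop immediately after the nasal /m/, so it voices to [d]. /xonteximtefahid/ → xondeximdefahid.
Rule 3 (intervocalic h-deletion): /h/ occurs between vowels /a/ and /i/, so it deletes. /xondeximdefahid/ → xondeximdefaid.
Rule 4 (nasal place assimilation): /m/ precedes the alveolar consonant /d/, so it assimilates in place to [n]. /xondeximdefaid/ → xondexindefaid.
Rule 5 (final devoicing): /d/ is a voiced stop in word-final position, so it devoices to [t]. /xondexindefaid/ → xondexindefait.

xondexindefait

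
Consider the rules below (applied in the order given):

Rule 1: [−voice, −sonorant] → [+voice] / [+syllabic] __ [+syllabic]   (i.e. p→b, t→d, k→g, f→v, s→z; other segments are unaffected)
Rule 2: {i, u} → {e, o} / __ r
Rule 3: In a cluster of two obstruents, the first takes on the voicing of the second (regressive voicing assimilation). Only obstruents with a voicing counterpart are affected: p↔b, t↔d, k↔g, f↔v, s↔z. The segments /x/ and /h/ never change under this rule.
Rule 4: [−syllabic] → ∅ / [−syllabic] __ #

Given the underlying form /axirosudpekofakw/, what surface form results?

Rule 1 (intervocalic voicing): /s/ is a voiceless obstruent between vowels /o/ and /u/, so it voices to [z]. /k/ is a voiceless obstruent between vowels /e/ and /o/, so it voices to [g]. /f/ is a voiceless obstruent between vowels /o/ and /a/, so it voices to [v]. /axirosudpekofakw/ → axirozudpegovakw.
Rule 2 (pre-rhotic lowering): /i/ is a high vowel immediately before /r/, so it lowers to [e]. /axirozudpegovakw/ → axerozudpegovakw.
Rule 3 (regressive voicing assimilation): /d/ precedes the voiceless obstruent /p/, so it devoices to [t] by assimilation. /axerozudpegovakw/ → axerozutpegovakw.
Rule 4 (final cluster simplification): /w/ is the second consonant of a word-final cluster /kw/, so it deletes. /axerozutpegovakw/ → axerozutpegovak.

axerozutpegovak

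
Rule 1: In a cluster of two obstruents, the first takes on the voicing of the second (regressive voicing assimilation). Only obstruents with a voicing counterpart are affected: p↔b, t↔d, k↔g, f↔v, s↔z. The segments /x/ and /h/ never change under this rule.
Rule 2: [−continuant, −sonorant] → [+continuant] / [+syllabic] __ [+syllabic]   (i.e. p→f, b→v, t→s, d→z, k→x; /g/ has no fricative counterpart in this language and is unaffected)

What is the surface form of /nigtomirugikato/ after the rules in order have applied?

niktomirugixaso

Rule 1 (regressive voicing assimilation): /g/ precedes the voiceless obstruent /t/, so it devoices to [k] by assimilation. /nigtomirugikato/ → niktomirugikato.
Rule 2 (intervocalic spirantization): /k/ is a stop between vowels /i/ and /a/, so it spirantizes to the fricative [x]. /t/ is a stop between vowels /a/ and /o/, so it spirantizes to the fricative [s]. /niktomirugikato/ → niktomirugixaso.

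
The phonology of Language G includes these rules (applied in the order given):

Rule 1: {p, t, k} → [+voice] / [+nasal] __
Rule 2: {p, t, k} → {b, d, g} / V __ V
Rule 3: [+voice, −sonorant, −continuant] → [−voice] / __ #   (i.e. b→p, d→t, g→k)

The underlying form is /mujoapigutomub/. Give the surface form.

mujoabigudomup

Rule 1 (post-nasal voicing): no segment meets the environment; /mujoapigutomub/ is unchanged.
Rule 2 (intervocalic voicing): /p/ is a voiceless stop between vowels /a/ and /i/, so it voices to [b]. /t/ is a voiceless stop between vowels /u/ and /o/, so it voices to [d]. /mujoapigutomub/ → mujoabigudomub.
Rule 3 (final devoicing): /b/ is a voiced stop in word-final position, so it devoices to [p]. /mujoabigudomub/ → mujoabigudomup.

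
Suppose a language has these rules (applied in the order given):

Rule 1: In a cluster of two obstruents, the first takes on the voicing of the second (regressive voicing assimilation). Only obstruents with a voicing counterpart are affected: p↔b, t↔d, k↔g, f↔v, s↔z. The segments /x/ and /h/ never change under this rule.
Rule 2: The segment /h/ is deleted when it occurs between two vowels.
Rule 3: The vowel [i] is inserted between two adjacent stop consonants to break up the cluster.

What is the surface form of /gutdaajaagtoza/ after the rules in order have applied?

gudidaajaakitoza

Rule 1 (regressive voicing assimilation): /t/ precedes the voiced obstruent /d/, so it voices to [d] by assimilation. /g/ precedes the voiceless obstruent /t/, so it devoices to [k] by assimilation. /gutdaajaagtoza/ → guddaajaaktoza.
Rule 2 (intervocalic h-deletion): no segment meets the environment; /guddaajaaktoza/ is unchanged.
Rule 3 (stop-cluster i-epenthesis): /d/ and /d/ form a stop–stop cluster, so [i] is inserted between them. /k/ and /t/ form a stop–stop cluster, so [i] is inserted between them. /guddaajaaktoza/ → gudidaajaakitoza.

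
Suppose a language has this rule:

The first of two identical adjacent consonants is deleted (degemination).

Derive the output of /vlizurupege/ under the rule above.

No segment of /vlizurupege/ meets the structural description of the rule, so the form surfaces unchanged.

vlizurupege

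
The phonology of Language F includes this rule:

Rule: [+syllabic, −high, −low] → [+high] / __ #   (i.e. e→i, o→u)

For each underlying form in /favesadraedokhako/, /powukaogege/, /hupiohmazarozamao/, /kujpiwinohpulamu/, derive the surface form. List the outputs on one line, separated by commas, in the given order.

/favesadraedokhako/: /o/ is a mid vowel in word-final position, so it raises to [u]. → [favesadraedokhaku].
/powukaogege/: /e/ is a mid vowel in word-final position, so it raises to [i]. → [powukaogegi].
/hupiohmazarozamao/: /o/ is a mid vowel in word-final position, so it raises to [u]. → [hupiohmazarozamau].
/kujpiwinohpulamu/: the rule's environment is not met; surfaces unchanged as [kujpiwinohpulamu].

favesadraedokhaku, powukaogegi, hupiohmazarozamau, kujpiwinohpulamu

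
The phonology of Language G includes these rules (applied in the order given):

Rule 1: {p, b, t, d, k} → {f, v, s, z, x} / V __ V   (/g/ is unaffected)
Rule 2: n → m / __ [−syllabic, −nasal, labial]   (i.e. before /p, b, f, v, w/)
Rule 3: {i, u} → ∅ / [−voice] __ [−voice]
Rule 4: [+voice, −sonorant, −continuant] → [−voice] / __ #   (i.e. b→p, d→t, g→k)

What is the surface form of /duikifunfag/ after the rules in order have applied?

duixfumfak

Rule 1 (intervocalic spirantization): /k/ is a stop between vowels /i/ and /i/, so it spirantizes to the fricative [x]. /duikifunfag/ → duixifunfag.
Rule 2 (nasal place assimilation): /n/ precedes the labial consonant /f/, so it assimilates in place to [m]. /duixifunfag/ → duixifumfag.
Rule 3 (high vowel syncope): /i/ is a high vowel flanked by voiceless consonants /x/ and /f/, so it deletes. /duixifumfag/ → duixfumfag.
Rule 4 (final devoicing): /g/ is a voiced stop in word-final position, so it devoices to [k]. /duixfumfag/ → duixfumfak.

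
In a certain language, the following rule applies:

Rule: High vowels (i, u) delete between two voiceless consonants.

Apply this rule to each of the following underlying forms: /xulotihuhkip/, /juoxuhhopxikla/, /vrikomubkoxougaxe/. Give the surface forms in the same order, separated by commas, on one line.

/xulotihuhkip/: /i/ is a high vowel flanked by voiceless consonants /t/ and /h/, so it deletes. /u/ is a high vowel flanked by voiceless consonants /h/ and /h/, so it deletes. /i/ is a high vowel flanked by voiceless consonants /k/ and /p/, so it deletes. → [xulothhkp].
/juoxuhhopxikla/: /u/ is a high vowel flanked by voiceless consonants /x/ and /h/, so it deletes. /i/ is a high vowel flanked by voiceless consonants /x/ and /k/, so it deletes. → [juoxhhopxkla].
/vrikomubkoxougaxe/: the rule's environment is not met; surfaces unchanged as [vrikomubkoxougaxe].

xulothhkp, juoxhhopxkla, vrikomubkoxougaxe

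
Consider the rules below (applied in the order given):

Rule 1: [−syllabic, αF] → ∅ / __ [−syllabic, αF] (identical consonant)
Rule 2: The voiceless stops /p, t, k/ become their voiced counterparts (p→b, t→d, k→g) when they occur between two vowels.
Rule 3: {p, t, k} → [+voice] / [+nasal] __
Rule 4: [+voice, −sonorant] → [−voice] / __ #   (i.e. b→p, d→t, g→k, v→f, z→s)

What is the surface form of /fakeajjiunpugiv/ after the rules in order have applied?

Rule 1 (degemination): /jj/ is a geminate; the first /j/ deletes. /fakeajjiunpugiv/ → fakeajiunpugiv.
Rule 2 (intervocalic voicing): /k/ is a voiceless stop between vowels /a/ and /e/, so it voices to [g]. /fakeajiunpugiv/ → fageajiunpugiv.
Rule 3 (post-nasal voicing): /p/ is a voiceless stop immediately after the nasal /n/, so it voices to [b]. /fageajiunpugiv/ → fageajiunbugiv.
Rule 4 (final devoicing): /v/ is a voiced obstruent in word-final position, so it devoices to [f]. /fageajiunbugiv/ → fageajiunbugif.

fageajiunbugif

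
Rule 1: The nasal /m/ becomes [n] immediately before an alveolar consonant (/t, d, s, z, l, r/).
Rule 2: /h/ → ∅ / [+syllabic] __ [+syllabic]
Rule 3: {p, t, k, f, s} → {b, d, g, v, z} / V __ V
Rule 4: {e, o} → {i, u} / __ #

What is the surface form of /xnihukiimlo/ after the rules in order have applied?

xniugiinlu

Rule 1 (nasal place assimilation): /m/ precedes the alveolar consonant /l/, so it assimilates in place to [n]. /xnihukiimlo/ → xnihukiinlo.
Rule 2 (intervocalic h-deletion): /h/ occurs between vowels /i/ and /u/, so it deletes. /xnihukiinlo/ → xniukiinlo.
Rule 3 (intervocalic voicing): /k/ is a voiceless obstruent between vowels /u/ and /i/, so it voices to [g]. /xniukiinlo/ → xniugiinlo.
Rule 4 (final vowel raising): /o/ is a mid vowel in word-final position, so it raises to [u]. /xniugiinlo/ → xniugiinlu.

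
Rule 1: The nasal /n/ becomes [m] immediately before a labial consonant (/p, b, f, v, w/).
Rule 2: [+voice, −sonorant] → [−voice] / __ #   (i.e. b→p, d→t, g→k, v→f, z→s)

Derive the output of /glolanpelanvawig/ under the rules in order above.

glolampelamvawik

Rule 1 (nasal place assimilation): /n/ precedes the labial consonant /p/, so it assimilates in place to [m]. /n/ precedes the labial consonant /v/, so it assimilates in place to [m]. /glolanpelanvawig/ → glolampelamvawig.
Rule 2 (final devoicing): /g/ is a voiced obstruent in word-final position, so it devoices to [k]. /glolampelamvawig/ → glolampelamvawik.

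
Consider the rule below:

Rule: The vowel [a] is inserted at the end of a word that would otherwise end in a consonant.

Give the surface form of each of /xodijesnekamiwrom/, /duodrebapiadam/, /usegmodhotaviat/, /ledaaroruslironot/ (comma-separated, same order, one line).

/xodijesnekamiwrom/: the form ends in the consonant /m/, so [a] is inserted word-finally. → [xodijesnekamiwroma].
/duodrebapiadam/: the form ends in the consonant /m/, so [a] is inserted word-finally. → [duodrebapiadama].
/usegmodhotaviat/: the form ends in the consonant /t/, so [a] is inserted word-finally. → [usegmodhotaviata].
/ledaaroruslironot/: the form ends in the consonant /t/, so [a] is inserted word-finally. → [ledaaroruslironota].

xodijesnekamiwroma, duodrebapiadama, usegmodhotaviata, ledaaroruslironota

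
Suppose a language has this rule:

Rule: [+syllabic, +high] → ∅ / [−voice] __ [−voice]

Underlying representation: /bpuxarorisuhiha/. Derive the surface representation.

/u/ is a high vowel flanked by voiceless consonants /p/ and /x/, so it deletes.
/u/ is a high vowel flanked by voiceless consonants /s/ and /h/, so it deletes.
/i/ is a high vowel flanked by voiceless consonants /h/ and /h/, so it deletes.
The other instance of /i/ does not occur in the required environment and remains unchanged.
Surface form: [bpxarorishha].

bpxarorishha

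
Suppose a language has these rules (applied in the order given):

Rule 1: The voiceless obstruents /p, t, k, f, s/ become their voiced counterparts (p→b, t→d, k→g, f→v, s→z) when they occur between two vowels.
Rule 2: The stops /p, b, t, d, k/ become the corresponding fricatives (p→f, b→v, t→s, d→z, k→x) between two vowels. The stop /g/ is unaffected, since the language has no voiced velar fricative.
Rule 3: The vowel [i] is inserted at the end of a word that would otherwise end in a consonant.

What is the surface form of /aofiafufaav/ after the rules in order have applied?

Rule 1 (intervocalic voicing): /f/ is a voiceless obstruent between vowels /o/ and /i/, so it voices to [v]. /f/ is a voiceless obstruent between vowels /a/ and /u/, so it voices to [v]. /f/ is a voiceless obstruent between vowels /u/ and /a/, so it voices to [v]. /aofiafufaav/ → aoviavuvaav.
Rule 2 (intervocalic spirantization): no segment meets the environment; /aoviavuvaav/ is unchanged.
Rule 3 (final i-epenthesis): the form ends in the consonant /v/, so [i] is inserted word-finally. /aoviavuvaav/ → aoviavuvaavi.

aoviavuvaavi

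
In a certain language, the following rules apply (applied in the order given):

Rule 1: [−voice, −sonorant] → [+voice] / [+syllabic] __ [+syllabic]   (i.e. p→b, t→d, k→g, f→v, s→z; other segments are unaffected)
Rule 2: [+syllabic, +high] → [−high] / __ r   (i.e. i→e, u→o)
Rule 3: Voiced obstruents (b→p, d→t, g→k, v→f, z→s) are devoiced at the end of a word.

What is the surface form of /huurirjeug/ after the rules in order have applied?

huorerjeuk

Rule 1 (intervocalic voicing): no segment meets the environment; /huurirjeug/ is unchanged.
Rule 2 (pre-rhotic lowering): /u/ is a high vowel immediately before /r/, so it lowers to [o]. /i/ is a high vowel immediately before /r/, so it lowers to [e]. /huurirjeug/ → huorerjeug.
Rule 3 (final devoicing): /g/ is a voiced obstruent in word-final position, so it devoices to [k]. /huorerjeug/ → huorerjeuk.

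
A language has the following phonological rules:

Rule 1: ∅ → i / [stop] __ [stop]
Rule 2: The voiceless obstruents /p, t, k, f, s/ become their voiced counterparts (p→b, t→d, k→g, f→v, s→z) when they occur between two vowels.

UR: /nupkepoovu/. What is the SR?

nubigeboovu

Rule 1 (stop-cluster i-epenthesis): /p/ and /k/ form a stop–stop cluster, so [i] is inserted between them. /nupkepoovu/ → nupikepoovu.
Rule 2 (intervocalic voicing): /p/ is a voiceless obstruent between vowels /u/ and /i/, so it voices to [b]. /k/ is a voiceless obstruent between vowels /i/ and /e/, so it voices to [g]. /p/ is a voiceless obstruent between vowels /e/ and /o/, so it voices to [b]. /nupikepoovu/ → nubigeboovu.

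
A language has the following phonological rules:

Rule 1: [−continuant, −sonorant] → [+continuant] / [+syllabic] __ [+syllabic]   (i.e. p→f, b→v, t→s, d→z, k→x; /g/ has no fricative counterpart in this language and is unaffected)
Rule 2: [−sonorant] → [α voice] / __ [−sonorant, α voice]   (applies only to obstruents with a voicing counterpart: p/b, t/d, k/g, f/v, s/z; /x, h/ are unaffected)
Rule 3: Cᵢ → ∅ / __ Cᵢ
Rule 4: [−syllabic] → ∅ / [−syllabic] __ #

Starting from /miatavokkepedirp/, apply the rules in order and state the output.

Rule 1 (intervocalic spirantization): /t/ is a stop between vowels /a/ and /a/, so it spirantizes to the fricative [s]. /p/ is a stop between vowels /e/ and /e/, so it spirantizes to the fricative [f]. /d/ is a stop between vowels /e/ and /i/, so it spirantizes to the fricative [z]. /miatavokkepedirp/ → miasavokkefezirp.
Rule 2 (regressive voicing assimilation): no segment meets the environment; /miasavokkefezirp/ is unchanged.
Rule 3 (degemination): /kk/ is a geminate; the first /k/ deletes. /miasavokkefezirp/ → miasavokefezirp.
Rule 4 (final cluster simplification): /p/ is the second consonant of a word-final cluster /rp/, so it deletes. /miasavokefezirp/ → miasavokefezir.

miasavokefezir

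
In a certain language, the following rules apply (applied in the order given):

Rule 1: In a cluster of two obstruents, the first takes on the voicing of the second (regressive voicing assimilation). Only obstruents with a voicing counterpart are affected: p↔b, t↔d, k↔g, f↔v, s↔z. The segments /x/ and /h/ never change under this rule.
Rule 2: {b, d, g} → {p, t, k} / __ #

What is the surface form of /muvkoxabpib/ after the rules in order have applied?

Rule 1 (regressive voicing assimilation): /v/ precedes the voiceless obstruent /k/, so it devoices to [f] by assimilation. /b/ precedes the voiceless obstruent /p/, so it devoices to [p] by assimilation. /muvkoxabpib/ → mufkoxappib.
Rule 2 (final devoicing): /b/ is a voiced stop in word-final position, so it devoices to [p]. /mufkoxappib/ → mufkoxappip.

mufkoxappip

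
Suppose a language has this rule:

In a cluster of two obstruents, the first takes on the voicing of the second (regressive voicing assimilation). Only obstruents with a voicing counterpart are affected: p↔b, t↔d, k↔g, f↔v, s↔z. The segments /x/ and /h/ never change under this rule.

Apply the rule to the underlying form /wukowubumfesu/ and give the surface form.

wukowubumfesu

No segment of /wukowubumfesu/ meets the structural description of the rule, so the form surfaces unchanged.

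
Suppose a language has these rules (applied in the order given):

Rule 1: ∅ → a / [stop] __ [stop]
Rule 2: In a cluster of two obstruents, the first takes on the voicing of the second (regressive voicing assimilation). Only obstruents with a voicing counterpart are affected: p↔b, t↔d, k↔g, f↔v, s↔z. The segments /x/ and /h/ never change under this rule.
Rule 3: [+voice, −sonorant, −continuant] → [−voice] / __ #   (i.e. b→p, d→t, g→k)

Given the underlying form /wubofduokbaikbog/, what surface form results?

wubovduokabaikabok

Rule 1 (stop-cluster a-epenthesis): /k/ and /b/ form a stop–stop cluster, so [a] is inserted between them. /k/ and /b/ form a stop–stop cluster, so [a] is inserted between them. /wubofduokbaikbog/ → wubofduokabaikabog.
Rule 2 (regressive voicing assimilation): /f/ precedes the voiced obstruent /d/, so it voices to [v] by assimilation. /wubofduokabaikabog/ → wubovduokabaikabog.
Rule 3 (final devoicing): /g/ is a voiced stop in word-final position, so it devoices to [k]. /wubovduokabaikabog/ → wubovduokabaikabok.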